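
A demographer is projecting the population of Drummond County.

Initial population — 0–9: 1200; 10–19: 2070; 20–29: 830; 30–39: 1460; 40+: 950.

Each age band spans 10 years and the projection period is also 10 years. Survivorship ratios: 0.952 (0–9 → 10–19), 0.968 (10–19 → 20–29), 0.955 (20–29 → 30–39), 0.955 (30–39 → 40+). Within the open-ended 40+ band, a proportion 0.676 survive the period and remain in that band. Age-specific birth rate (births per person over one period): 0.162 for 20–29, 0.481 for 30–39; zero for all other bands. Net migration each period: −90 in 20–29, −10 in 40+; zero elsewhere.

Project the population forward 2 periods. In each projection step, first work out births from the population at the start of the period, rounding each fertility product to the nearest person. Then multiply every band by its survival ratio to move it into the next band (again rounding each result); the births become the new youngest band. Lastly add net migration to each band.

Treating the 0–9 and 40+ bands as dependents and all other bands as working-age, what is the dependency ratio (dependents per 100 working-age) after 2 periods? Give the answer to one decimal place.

[period 1]
Births: 830 × 0.162 = 134  |  1460 × 0.481 = 702 — total 836
10–19: 1200 × 0.952 = 1142
20–29: 2070 × 0.968 = 2004
30–39: 830 × 0.955 = 793
40+: 1460 × 0.955 + 950 × 0.676 = 1394 + 642 = 2036
Net migration: 20–29 − 90 → 1914; 40+ − 10 → 2026
→ [836, 1142, 1914, 793, 2026]
[period 2]
Births: 1914 × 0.162 = 310  |  793 × 0.481 = 381 — total 691
10–19: 836 × 0.952 = 796
20–29: 1142 × 0.968 = 1105
30–39: 1914 × 0.955 = 1828
40+: 793 × 0.955 + 2026 × 0.676 = 757 + 1370 = 2127
Net migration: 20–29 − 90 → 1015; 40+ − 10 → 2117
→ [691, 796, 1015, 1828, 2117]
Dependents (band 0–9 + band 40+) = 691 + 2117 = 2808; working-age = 3639; ratio = 2808/3639 × 100 = 77.2

77.2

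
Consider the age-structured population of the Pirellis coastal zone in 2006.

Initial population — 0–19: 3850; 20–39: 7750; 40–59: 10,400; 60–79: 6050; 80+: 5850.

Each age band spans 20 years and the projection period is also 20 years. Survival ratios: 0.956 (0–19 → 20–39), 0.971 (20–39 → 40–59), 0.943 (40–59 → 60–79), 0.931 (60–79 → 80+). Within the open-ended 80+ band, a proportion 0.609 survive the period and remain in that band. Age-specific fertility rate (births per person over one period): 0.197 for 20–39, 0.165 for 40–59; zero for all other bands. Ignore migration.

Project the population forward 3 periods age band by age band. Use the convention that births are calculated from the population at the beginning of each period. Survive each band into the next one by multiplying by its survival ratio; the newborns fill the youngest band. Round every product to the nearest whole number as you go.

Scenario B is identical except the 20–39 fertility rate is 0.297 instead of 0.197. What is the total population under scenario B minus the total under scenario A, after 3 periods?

1602

Let group 1 be 0–19 through group 5 = 80+.
Period 1.
Births: 7750 * 0.197 = 1527  |  10400 * 0.165 = 1716 → 3243
Group 2: 3850 * 0.956 = 3681
Group 3: 7750 * 0.971 = 7525
Group 4: 10400 * 0.943 = 9807
Group 5: 6050 * 0.931 + 5850 * 0.609 = 5633 + 3563 = 9196
Giving 3243 / 3681 / 7525 / 9807 / 9196.
Period 2.
Births: 3681 * 0.197 = 725  |  7525 * 0.165 = 1242 → 1967
Group 2: 3243 * 0.956 = 3100
Group 3: 3681 * 0.971 = 3574
Group 4: 7525 * 0.943 = 7096
Group 5: 9807 * 0.931 + 9196 * 0.609 = 9130 + 5600 = 14730
Giving 1967 / 3100 / 3574 / 7096 / 14730.
Period 3.
Births: 3100 * 0.197 = 611  |  3574 * 0.165 = 590 → 1201
Group 2: 1967 * 0.956 = 1880
Group 3: 3100 * 0.971 = 3010
Group 4: 3574 * 0.943 = 3370
Group 5: 7096 * 0.931 + 14730 * 0.609 = 6606 + 8971 = 15577
Giving 1201 / 1880 / 3010 / 3370 / 15577.
Scenario A total after 3 periods: 25038
Scenario B projection —
Period 1.
Births: 7750 * 0.297 = 2302  |  10400 * 0.165 = 1716 → 4018
Group 2: 3850 * 0.956 = 3681
Group 3: 7750 * 0.971 = 7525
Group 4: 10400 * 0.943 = 9807
Group 5: 6050 * 0.931 + 5850 * 0.609 = 5633 + 3563 = 9196
Giving 4018 / 3681 / 7525 / 9807 / 9196.
Period 2.
Births: 3681 * 0.297 = 1093  |  7525 * 0.165 = 1242 → 2335
Group 2: 4018 * 0.956 = 3841
Group 3: 3681 * 0.971 = 3574
Group 4: 7525 * 0.943 = 7096
Group 5: 9807 * 0.931 + 9196 * 0.609 = 9130 + 5600 = 14730
Giving 2335 / 3841 / 3574 / 7096 / 14730.
Period 3.
Births: 3841 * 0.297 = 1141  |  3574 * 0.165 = 590 → 1731
Group 2: 2335 * 0.956 = 2232
Group 3: 3841 * 0.971 = 3730
Group 4: 3574 * 0.943 = 3370
Group 5: 7096 * 0.931 + 14730 * 0.609 = 6606 + 8971 = 15577
Giving 1731 / 2232 / 3730 / 3370 / 15577.
Scenario B total after 3 periods: 26640
Difference B − A = 26640 − 25038 = 1602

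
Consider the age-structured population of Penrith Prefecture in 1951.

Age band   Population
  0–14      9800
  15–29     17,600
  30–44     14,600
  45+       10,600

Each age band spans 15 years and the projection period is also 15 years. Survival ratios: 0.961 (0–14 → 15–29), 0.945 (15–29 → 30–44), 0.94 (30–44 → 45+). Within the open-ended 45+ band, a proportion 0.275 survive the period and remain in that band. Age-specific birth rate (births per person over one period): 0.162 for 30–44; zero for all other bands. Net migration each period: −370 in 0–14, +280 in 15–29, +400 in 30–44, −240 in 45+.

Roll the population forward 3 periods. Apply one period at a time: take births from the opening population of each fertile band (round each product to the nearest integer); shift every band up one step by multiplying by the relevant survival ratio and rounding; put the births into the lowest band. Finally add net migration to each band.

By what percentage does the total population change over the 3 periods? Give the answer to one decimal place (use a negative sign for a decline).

-60.9

Numbering the groups 1..4 from youngest to oldest:
Period 1:
Births: 14600 × 0.162 = 2365
Group 2: 9800 × 0.961 = 9418
Group 3: 17600 × 0.945 = 16632
Group 4: 14600 × 0.94 + 10600 × 0.275 = 13724 + 2915 = 16639
Net migration: Group 1 − 370 → 1995; Group 2 + 280 → 9698; Group 3 + 400 → 17032; Group 4 − 240 → 16399
Giving 1995 / 9698 / 17032 / 16399.
Period 2:
Births: 17032 × 0.162 = 2759
Group 2: 1995 × 0.961 = 1917
Group 3: 9698 × 0.945 = 9165
Group 4: 17032 × 0.94 + 16399 × 0.275 = 16010 + 4510 = 20520
Net migration: Group 1 − 370 → 2389; Group 2 + 280 → 2197; Group 3 + 400 → 9565; Group 4 − 240 → 20280
Giving 2389 / 2197 / 9565 / 20280.
Period 3:
Births: 9565 × 0.162 = 1550
Group 2: 2389 × 0.961 = 2296
Group 3: 2197 × 0.945 = 2076
Group 4: 9565 × 0.94 + 20280 × 0.275 = 8991 + 5577 = 14568
Net migration: Group 1 − 370 → 1180; Group 2 + 280 → 2576; Group 3 + 400 → 2476; Group 4 − 240 → 14328
Giving 1180 / 2576 / 2476 / 14328.
Total: 52600 → 20560; change = -32040; percentage change = -60.9%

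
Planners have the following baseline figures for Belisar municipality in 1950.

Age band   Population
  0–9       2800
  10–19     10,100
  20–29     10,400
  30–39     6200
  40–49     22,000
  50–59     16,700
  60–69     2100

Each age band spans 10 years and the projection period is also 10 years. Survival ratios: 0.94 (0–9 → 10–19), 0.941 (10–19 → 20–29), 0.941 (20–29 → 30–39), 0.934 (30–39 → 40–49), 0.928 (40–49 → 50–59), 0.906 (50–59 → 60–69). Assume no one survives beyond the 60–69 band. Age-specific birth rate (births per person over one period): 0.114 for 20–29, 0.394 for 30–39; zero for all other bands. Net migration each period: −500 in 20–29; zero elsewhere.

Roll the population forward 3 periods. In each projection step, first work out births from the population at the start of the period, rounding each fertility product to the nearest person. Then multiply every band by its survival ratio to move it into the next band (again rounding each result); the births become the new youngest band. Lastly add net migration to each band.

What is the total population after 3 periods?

33987

Let band 1 be 0–9 through band 7 = 60–69.
[period 1]
Births: 10400 × 0.114 = 1186 ; 6200 × 0.394 = 2443 → 3629
Band 2: 2800 × 0.94 = 2632
Band 3: 10100 × 0.941 = 9504
Band 4: 10400 × 0.941 = 9786
Band 5: 6200 × 0.934 = 5791
Band 6: 22000 × 0.928 = 20416
Band 7: 16700 × 0.906 = 15130
Net migration: Band 3 − 500 → 9004
→ [3629, 2632, 9004, 9786, 5791, 20416, 15130]
[period 2]
Births: 9004 × 0.114 = 1026 ; 9786 × 0.394 = 3856 → 4882
Band 2: 3629 × 0.94 = 3411
Band 3: 2632 × 0.941 = 2477
Band 4: 9004 × 0.941 = 8473
Band 5: 9786 × 0.934 = 9140
Band 6: 5791 × 0.928 = 5374
Band 7: 20416 × 0.906 = 18497
Net migration: Band 3 − 500 → 1977
→ [4882, 3411, 1977, 8473, 9140, 5374, 18497]
[period 3]
Births: 1977 × 0.114 = 225 ; 8473 × 0.394 = 3338 → 3563
Band 2: 4882 × 0.94 = 4589
Band 3: 3411 × 0.941 = 3210
Band 4: 1977 × 0.941 = 1860
Band 5: 8473 × 0.934 = 7914
Band 6: 9140 × 0.928 = 8482
Band 7: 5374 × 0.906 = 4869
Net migration: Band 3 − 500 → 2710
→ [3563, 4589, 2710, 1860, 7914, 8482, 4869]
Total after period 3: 3563 + 4589 + 2710 + 1860 + 7914 + 8482 + 4869 = 33987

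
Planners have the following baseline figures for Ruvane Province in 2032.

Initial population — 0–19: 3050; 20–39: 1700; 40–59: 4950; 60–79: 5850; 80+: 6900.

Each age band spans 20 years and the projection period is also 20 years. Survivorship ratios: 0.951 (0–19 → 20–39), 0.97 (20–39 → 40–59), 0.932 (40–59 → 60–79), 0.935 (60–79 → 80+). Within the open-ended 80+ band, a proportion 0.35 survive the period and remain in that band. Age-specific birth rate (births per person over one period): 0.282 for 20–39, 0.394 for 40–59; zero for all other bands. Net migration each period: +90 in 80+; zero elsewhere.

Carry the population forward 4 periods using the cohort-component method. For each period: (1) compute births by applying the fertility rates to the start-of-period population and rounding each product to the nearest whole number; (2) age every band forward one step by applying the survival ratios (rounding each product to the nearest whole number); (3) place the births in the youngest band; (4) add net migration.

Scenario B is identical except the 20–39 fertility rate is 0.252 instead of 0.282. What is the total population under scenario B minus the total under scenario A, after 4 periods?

-284

After projecting period 1:
Births: 1700 × 0.282 = 479, 4950 × 0.394 = 1950 — total 2429
20–39: 3050 × 0.951 = 2901
40–59: 1700 × 0.97 = 1649
60–79: 4950 × 0.932 = 4613
80+: 5850 × 0.935 + 6900 × 0.35 = 5470 + 2415 = 7885
Net migration: 80+ + 90 → 7975
Population now: 0–19=2429, 20–39=2901, 40–59=1649, 60–79=4613, 80+=7975
After projecting period 2:
Births: 2901 × 0.282 = 818, 1649 × 0.394 = 650 — total 1468
20–39: 2429 × 0.951 = 2310
40–59: 2901 × 0.97 = 2814
60–79: 1649 × 0.932 = 1537
80+: 4613 × 0.935 + 7975 × 0.35 = 4313 + 2791 = 7104
Net migration: 80+ + 90 → 7194
Population now: 0–19=1468, 20–39=2310, 40–59=2814, 60–79=1537, 80+=7194
After projecting period 3:
Births: 2310 × 0.282 = 651, 2814 × 0.394 = 1109 — total 1760
20–39: 1468 × 0.951 = 1396
40–59: 2310 × 0.97 = 2241
60–79: 2814 × 0.932 = 2623
80+: 1537 × 0.935 + 7194 × 0.35 = 1437 + 2518 = 3955
Net migration: 80+ + 90 → 4045
Population now: 0–19=1760, 20–39=1396, 40–59=2241, 60–79=2623, 80+=4045
After projecting period 4:
Births: 1396 × 0.282 = 394, 2241 × 0.394 = 883 — total 1277
20–39: 1760 × 0.951 = 1674
40–59: 1396 × 0.97 = 1354
60–79: 2241 × 0.932 = 2089
80+: 2623 × 0.935 + 4045 × 0.35 = 2453 + 1416 = 3869
Net migration: 80+ + 90 → 3959
Population now: 0–19=1277, 20–39=1674, 40–59=1354, 60–79=2089, 80+=3959
Scenario A total after 4 periods: 10353
Scenario B projection —
After projecting period 1:
Births: 1700 × 0.252 = 428, 4950 × 0.394 = 1950 — total 2378
20–39: 3050 × 0.951 = 2901
40–59: 1700 × 0.97 = 1649
60–79: 4950 × 0.932 = 4613
80+: 5850 × 0.935 + 6900 × 0.35 = 5470 + 2415 = 7885
Net migration: 80+ + 90 → 7975
Population now: 0–19=2378, 20–39=2901, 40–59=1649, 60–79=4613, 80+=7975
After projecting period 2:
Births: 2901 × 0.252 = 731, 1649 × 0.394 = 650 — total 1381
20–39: 2378 × 0.951 = 2261
40–59: 2901 × 0.97 = 2814
60–79: 1649 × 0.932 = 1537
80+: 4613 × 0.935 + 7975 × 0.35 = 4313 + 2791 = 7104
Net migration: 80+ + 90 → 7194
Population now: 0–19=1381, 20–39=2261, 40–59=2814, 60–79=1537, 80+=7194
After projecting period 3:
Births: 2261 × 0.252 = 570, 2814 × 0.394 = 1109 — total 1679
20–39: 1381 × 0.951 = 1313
40–59: 2261 × 0.97 = 2193
60–79: 2814 × 0.932 = 2623
80+: 1537 × 0.935 + 7194 × 0.35 = 1437 + 2518 = 3955
Net migration: 80+ + 90 → 4045
Population now: 0–19=1679, 20–39=1313, 40–59=2193, 60–79=2623, 80+=4045
After projecting period 4:
Births: 1313 × 0.252 = 331, 2193 × 0.394 = 864 — total 1195
20–39: 1679 × 0.951 = 1597
40–59: 1313 × 0.97 = 1274
60–79: 2193 × 0.932 = 2044
80+: 2623 × 0.935 + 4045 × 0.35 = 2453 + 1416 = 3869
Net migration: 80+ + 90 → 3959
Population now: 0–19=1195, 20–39=1597, 40–59=1274, 60–79=2044, 80+=3959
Scenario B total after 4 periods: 10069
Difference B − A = 10069 − 10353 = -284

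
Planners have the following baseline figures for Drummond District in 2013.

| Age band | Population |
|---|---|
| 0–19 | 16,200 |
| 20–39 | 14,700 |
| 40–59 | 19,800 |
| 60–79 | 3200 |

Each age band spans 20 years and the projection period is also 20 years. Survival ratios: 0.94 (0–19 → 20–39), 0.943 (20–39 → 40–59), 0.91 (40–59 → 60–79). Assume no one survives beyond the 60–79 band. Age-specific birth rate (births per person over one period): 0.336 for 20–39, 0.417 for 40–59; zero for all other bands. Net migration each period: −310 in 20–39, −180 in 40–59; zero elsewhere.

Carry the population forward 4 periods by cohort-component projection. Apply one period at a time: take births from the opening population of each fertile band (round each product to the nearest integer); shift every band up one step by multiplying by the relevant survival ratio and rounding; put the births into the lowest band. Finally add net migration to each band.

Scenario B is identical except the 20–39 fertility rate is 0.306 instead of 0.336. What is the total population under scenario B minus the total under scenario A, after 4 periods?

-1798

Period 1.
Births: 14700 × 0.336 = 4939, 19800 × 0.417 = 8257 ⇒ total 13196
20–39: 16200 × 0.94 = 15228
40–59: 14700 × 0.943 = 13862
60–79: 19800 × 0.91 = 18018
Net migration: 20–39 − 310 → 14918; 40–59 − 180 → 13682
→ [13196, 14918, 13682, 18018]
Period 2.
Births: 14918 × 0.336 = 5012, 13682 × 0.417 = 5705 ⇒ total 10717
20–39: 13196 × 0.94 = 12404
40–59: 14918 × 0.943 = 14068
60–79: 13682 × 0.91 = 12451
Net migration: 20–39 − 310 → 12094; 40–59 − 180 → 13888
→ [10717, 12094, 13888, 12451]
Period 3.
Births: 12094 × 0.336 = 4064, 13888 × 0.417 = 5791 ⇒ total 9855
20–39: 10717 × 0.94 = 10074
40–59: 12094 × 0.943 = 11405
60–79: 13888 × 0.91 = 12638
Net migration: 20–39 − 310 → 9764; 40–59 − 180 → 11225
→ [9855, 9764, 11225, 12638]
Period 4.
Births: 9764 × 0.336 = 3281, 11225 × 0.417 = 4681 ⇒ total 7962
20–39: 9855 × 0.94 = 9264
40–59: 9764 × 0.943 = 9207
60–79: 11225 × 0.91 = 10215
Net migration: 20–39 − 310 → 8954; 40–59 − 180 → 9027
→ [7962, 8954, 9027, 10215]
Scenario A total after 4 periods: 36158
Scenario B projection —
Period 1.
Births: 14700 × 0.306 = 4498, 19800 × 0.417 = 8257 ⇒ total 12755
20–39: 16200 × 0.94 = 15228
40–59: 14700 × 0.943 = 13862
60–79: 19800 × 0.91 = 18018
Net migration: 20–39 − 310 → 14918; 40–59 − 180 → 13682
→ [12755, 14918, 13682, 18018]
Period 2.
Births: 14918 × 0.306 = 4565, 13682 × 0.417 = 5705 ⇒ total 10270
20–39: 12755 × 0.94 = 11990
40–59: 14918 × 0.943 = 14068
60–79: 13682 × 0.91 = 12451
Net migration: 20–39 − 310 → 11680; 40–59 − 180 → 13888
→ [10270, 11680, 13888, 12451]
Period 3.
Births: 11680 × 0.306 = 3574, 13888 × 0.417 = 5791 ⇒ total 9365
20–39: 10270 × 0.94 = 9654
40–59: 11680 × 0.943 = 11014
60–79: 13888 × 0.91 = 12638
Net migration: 20–39 − 310 → 9344; 40–59 − 180 → 10834
→ [9365, 9344, 10834, 12638]
Period 4.
Births: 9344 × 0.306 = 2859, 10834 × 0.417 = 4518 ⇒ total 7377
20–39: 9365 × 0.94 = 8803
40–59: 9344 × 0.943 = 8811
60–79: 10834 × 0.91 = 9859
Net migration: 20–39 − 310 → 8493; 40–59 − 180 → 8631
→ [7377, 8493, 8631, 9859]
Scenario B total after 4 periods: 34360
Difference B − A = 34360 − 36158 = -1798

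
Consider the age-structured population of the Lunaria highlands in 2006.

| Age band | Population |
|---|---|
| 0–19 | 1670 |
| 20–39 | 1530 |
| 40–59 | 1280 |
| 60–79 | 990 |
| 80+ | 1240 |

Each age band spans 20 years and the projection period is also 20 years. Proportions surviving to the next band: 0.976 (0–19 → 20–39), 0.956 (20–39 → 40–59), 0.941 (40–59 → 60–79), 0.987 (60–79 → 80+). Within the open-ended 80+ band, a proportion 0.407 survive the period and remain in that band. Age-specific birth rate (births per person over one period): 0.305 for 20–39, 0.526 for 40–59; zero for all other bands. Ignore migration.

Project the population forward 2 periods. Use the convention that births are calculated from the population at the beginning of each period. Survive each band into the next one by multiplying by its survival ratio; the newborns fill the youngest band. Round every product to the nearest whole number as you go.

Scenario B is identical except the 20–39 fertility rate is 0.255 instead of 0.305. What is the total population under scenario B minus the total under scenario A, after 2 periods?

-157

(Groups numbered youngest = 1 to oldest = 5.)
Period 1:
Births: 1530 × 0.305 = 467, 1280 × 0.526 = 673 → 1140
Group 2: 1670 × 0.976 = 1630
Group 3: 1530 × 0.956 = 1463
Group 4: 1280 × 0.941 = 1204
Group 5: 990 × 0.987 + 1240 × 0.407 = 977 + 505 = 1482
End of period: [1140, 1630, 1463, 1204, 1482]
Period 2:
Births: 1630 × 0.305 = 497, 1463 × 0.526 = 770 → 1267
Group 2: 1140 × 0.976 = 1113
Group 3: 1630 × 0.956 = 1558
Group 4: 1463 × 0.941 = 1377
Group 5: 1204 × 0.987 + 1482 × 0.407 = 1188 + 603 = 1791
End of period: [1267, 1113, 1558, 1377, 1791]
Scenario A total after 2 periods: 7106
Scenario B projection —
Period 1:
Births: 1530 × 0.255 = 390, 1280 × 0.526 = 673 → 1063
Group 2: 1670 × 0.976 = 1630
Group 3: 1530 × 0.956 = 1463
Group 4: 1280 × 0.941 = 1204
Group 5: 990 × 0.987 + 1240 × 0.407 = 977 + 505 = 1482
End of period: [1063, 1630, 1463, 1204, 1482]
Period 2:
Births: 1630 × 0.255 = 416, 1463 × 0.526 = 770 → 1186
Group 2: 1063 × 0.976 = 1037
Group 3: 1630 × 0.956 = 1558
Group 4: 1463 × 0.941 = 1377
Group 5: 1204 × 0.987 + 1482 × 0.407 = 1188 + 603 = 1791
End of period: [1186, 1037, 1558, 1377, 1791]
Scenario B total after 2 periods: 6949
Difference B − A = 6949 − 7106 = -157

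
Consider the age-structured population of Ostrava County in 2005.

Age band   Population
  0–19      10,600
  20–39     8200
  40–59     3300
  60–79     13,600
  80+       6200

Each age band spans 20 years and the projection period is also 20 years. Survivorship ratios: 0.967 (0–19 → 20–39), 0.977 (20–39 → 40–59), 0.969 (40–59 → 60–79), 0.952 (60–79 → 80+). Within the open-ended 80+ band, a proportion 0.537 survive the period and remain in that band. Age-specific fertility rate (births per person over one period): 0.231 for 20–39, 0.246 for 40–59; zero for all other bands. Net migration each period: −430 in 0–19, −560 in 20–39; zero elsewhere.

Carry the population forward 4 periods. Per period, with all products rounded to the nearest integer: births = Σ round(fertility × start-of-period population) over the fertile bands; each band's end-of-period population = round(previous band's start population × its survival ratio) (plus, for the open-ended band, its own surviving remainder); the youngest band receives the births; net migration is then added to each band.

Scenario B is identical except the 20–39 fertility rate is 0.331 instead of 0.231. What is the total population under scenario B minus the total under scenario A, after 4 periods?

2889

[period 1]
Births: 8200 * 0.231 = 1894  |  3300 * 0.246 = 812 ⇒ total 2706
20–39: 10600 * 0.967 = 10250
40–59: 8200 * 0.977 = 8011
60–79: 3300 * 0.969 = 3198
80+: 13600 * 0.952 + 6200 * 0.537 = 12947 + 3329 = 16276
Net migration: 0–19 − 430 → 2276; 20–39 − 560 → 9690
Giving 2276 / 9690 / 8011 / 3198 / 16276.
[period 2]
Births: 9690 * 0.231 = 2238  |  8011 * 0.246 = 1971 ⇒ total 4209
20–39: 2276 * 0.967 = 2201
40–59: 9690 * 0.977 = 9467
60–79: 8011 * 0.969 = 7763
80+: 3198 * 0.952 + 16276 * 0.537 = 3044 + 8740 = 11784
Net migration: 0–19 − 430 → 3779; 20–39 − 560 → 1641
Giving 3779 / 1641 / 9467 / 7763 / 11784.
[period 3]
Births: 1641 * 0.231 = 379  |  9467 * 0.246 = 2329 ⇒ total 2708
20–39: 3779 * 0.967 = 3654
40–59: 1641 * 0.977 = 1603
60–79: 9467 * 0.969 = 9174
80+: 7763 * 0.952 + 11784 * 0.537 = 7390 + 6328 = 13718
Net migration: 0–19 − 430 → 2278; 20–39 − 560 → 3094
Giving 2278 / 3094 / 1603 / 9174 / 13718.
[period 4]
Births: 3094 * 0.231 = 715  |  1603 * 0.246 = 394 ⇒ total 1109
20–39: 2278 * 0.967 = 2203
40–59: 3094 * 0.977 = 3023
60–79: 1603 * 0.969 = 1553
80+: 9174 * 0.952 + 13718 * 0.537 = 8734 + 7367 = 16101
Net migration: 0–19 − 430 → 679; 20–39 − 560 → 1643
Giving 679 / 1643 / 3023 / 1553 / 16101.
Scenario A total after 4 periods: 22999
Scenario B projection —
[period 1]
Births: 8200 * 0.331 = 2714  |  3300 * 0.246 = 812 ⇒ total 3526
20–39: 10600 * 0.967 = 10250
40–59: 8200 * 0.977 = 8011
60–79: 3300 * 0.969 = 3198
80+: 13600 * 0.952 + 6200 * 0.537 = 12947 + 3329 = 16276
Net migration: 0–19 − 430 → 3096; 20–39 − 560 → 9690
Giving 3096 / 9690 / 8011 / 3198 / 16276.
[period 2]
Births: 9690 * 0.331 = 3207  |  8011 * 0.246 = 1971 ⇒ total 5178
20–39: 3096 * 0.967 = 2994
40–59: 9690 * 0.977 = 9467
60–79: 8011 * 0.969 = 7763
80+: 3198 * 0.952 + 16276 * 0.537 = 3044 + 8740 = 11784
Net migration: 0–19 − 430 → 4748; 20–39 − 560 → 2434
Giving 4748 / 2434 / 9467 / 7763 / 11784.
[period 3]
Births: 2434 * 0.331 = 806  |  9467 * 0.246 = 2329 ⇒ total 3135
20–39: 4748 * 0.967 = 4591
40–59: 2434 * 0.977 = 2378
60–79: 9467 * 0.969 = 9174
80+: 7763 * 0.952 + 11784 * 0.537 = 7390 + 6328 = 13718
Net migration: 0–19 − 430 → 2705; 20–39 − 560 → 4031
Giving 2705 / 4031 / 2378 / 9174 / 13718.
[period 4]
Births: 4031 * 0.331 = 1334  |  2378 * 0.246 = 585 ⇒ total 1919
20–39: 2705 * 0.967 = 2616
40–59: 4031 * 0.977 = 3938
60–79: 2378 * 0.969 = 2304
80+: 9174 * 0.952 + 13718 * 0.537 = 8734 + 7367 = 16101
Net migration: 0–19 − 430 → 1489; 20–39 − 560 → 2056
Giving 1489 / 2056 / 3938 / 2304 / 16101.
Scenario B total after 4 periods: 25888
Difference B − A = 25888 − 22999 = 2889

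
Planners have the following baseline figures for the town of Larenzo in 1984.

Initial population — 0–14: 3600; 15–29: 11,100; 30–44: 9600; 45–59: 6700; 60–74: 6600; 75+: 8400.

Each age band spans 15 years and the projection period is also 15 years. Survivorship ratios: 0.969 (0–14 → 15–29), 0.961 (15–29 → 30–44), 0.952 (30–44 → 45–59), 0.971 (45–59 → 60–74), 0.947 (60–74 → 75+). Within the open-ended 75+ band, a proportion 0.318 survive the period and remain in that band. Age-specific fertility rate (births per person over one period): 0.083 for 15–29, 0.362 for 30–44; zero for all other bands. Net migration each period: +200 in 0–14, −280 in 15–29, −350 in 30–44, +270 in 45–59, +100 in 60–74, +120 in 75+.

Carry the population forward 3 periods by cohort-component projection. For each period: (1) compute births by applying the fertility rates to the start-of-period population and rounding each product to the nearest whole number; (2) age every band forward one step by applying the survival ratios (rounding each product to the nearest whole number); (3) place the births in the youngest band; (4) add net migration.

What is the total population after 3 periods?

(Groups numbered youngest = 1 to oldest = 6.)
Period 1:
Births: 11100 × 0.083 = 921  |  9600 × 0.362 = 3475 → total 4396
Group 2: 3600 × 0.969 = 3488
Group 3: 11100 × 0.961 = 10667
Group 4: 9600 × 0.952 = 9139
Group 5: 6700 × 0.971 = 6506
Group 6: 6600 × 0.947 + 8400 × 0.318 = 6250 + 2671 = 8921
Net migration: Group 1 + 200 → 4596; Group 2 − 280 → 3208; Group 3 − 350 → 10317; Group 4 + 270 → 9409; Group 5 + 100 → 6606; Group 6 + 120 → 9041
Population now: 0–14=4596, 15–29=3208, 30–44=10317, 45–59=9409, 60–74=6606, 75+=9041
Period 2:
Births: 3208 × 0.083 = 266  |  10317 × 0.362 = 3735 → total 4001
Group 2: 4596 × 0.969 = 4454
Group 3: 3208 × 0.961 = 3083
Group 4: 10317 × 0.952 = 9822
Group 5: 9409 × 0.971 = 9136
Group 6: 6606 × 0.947 + 9041 × 0.318 = 6256 + 2875 = 9131
Net migration: Group 1 + 200 → 4201; Group 2 − 280 → 4174; Group 3 − 350 → 2733; Group 4 + 270 → 10092; Group 5 + 100 → 9236; Group 6 + 120 → 9251
Population now: 0–14=4201, 15–29=4174, 30–44=2733, 45–59=10092, 60–74=9236, 75+=9251
Period 3:
Births: 4174 × 0.083 = 346  |  2733 × 0.362 = 989 → total 1335
Group 2: 4201 × 0.969 = 4071
Group 3: 4174 × 0.961 = 4011
Group 4: 2733 × 0.952 = 2602
Group 5: 10092 × 0.971 = 9799
Group 6: 9236 × 0.947 + 9251 × 0.318 = 8746 + 2942 = 11688
Net migration: Group 1 + 200 → 1535; Group 2 − 280 → 3791; Group 3 − 350 → 3661; Group 4 + 270 → 2872; Group 5 + 100 → 9899; Group 6 + 120 → 11808
Population now: 0–14=1535, 15–29=3791, 30–44=3661, 45–59=2872, 60–74=9899, 75+=11808
Total after period 3: 1535 + 3791 + 3661 + 2872 + 9899 + 11808 = 33566

33566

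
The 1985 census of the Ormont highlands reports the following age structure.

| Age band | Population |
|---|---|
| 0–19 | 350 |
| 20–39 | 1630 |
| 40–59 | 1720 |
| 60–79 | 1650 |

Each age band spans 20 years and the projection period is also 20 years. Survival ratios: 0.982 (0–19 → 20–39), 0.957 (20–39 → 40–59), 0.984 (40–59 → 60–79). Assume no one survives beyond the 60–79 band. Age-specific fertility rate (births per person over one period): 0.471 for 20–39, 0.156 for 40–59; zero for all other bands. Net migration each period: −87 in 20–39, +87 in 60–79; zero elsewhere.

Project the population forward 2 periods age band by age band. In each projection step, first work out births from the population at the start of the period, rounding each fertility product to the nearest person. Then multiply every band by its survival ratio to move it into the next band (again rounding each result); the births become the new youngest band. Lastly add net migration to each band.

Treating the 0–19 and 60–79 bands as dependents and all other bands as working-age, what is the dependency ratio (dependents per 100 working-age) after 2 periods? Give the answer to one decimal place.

[period 1]
Births: 1630 * 0.471 = 768, 1720 * 0.156 = 268 — total 1036
20–39: 350 * 0.982 = 344
40–59: 1630 * 0.957 = 1560
60–79: 1720 * 0.984 = 1692
Net migration: 20–39 − 87 → 257; 60–79 + 87 → 1779
→ [1036, 257, 1560, 1779]
[period 2]
Births: 257 * 0.471 = 121, 1560 * 0.156 = 243 — total 364
20–39: 1036 * 0.982 = 1017
40–59: 257 * 0.957 = 246
60–79: 1560 * 0.984 = 1535
Net migration: 20–39 − 87 → 930; 60–79 + 87 → 1622
→ [364, 930, 246, 1622]
Dependents (band 0–19 + band 60–79) = 364 + 1622 = 1986; working-age = 1176; ratio = 1986/1176 × 100 = 168.9

168.9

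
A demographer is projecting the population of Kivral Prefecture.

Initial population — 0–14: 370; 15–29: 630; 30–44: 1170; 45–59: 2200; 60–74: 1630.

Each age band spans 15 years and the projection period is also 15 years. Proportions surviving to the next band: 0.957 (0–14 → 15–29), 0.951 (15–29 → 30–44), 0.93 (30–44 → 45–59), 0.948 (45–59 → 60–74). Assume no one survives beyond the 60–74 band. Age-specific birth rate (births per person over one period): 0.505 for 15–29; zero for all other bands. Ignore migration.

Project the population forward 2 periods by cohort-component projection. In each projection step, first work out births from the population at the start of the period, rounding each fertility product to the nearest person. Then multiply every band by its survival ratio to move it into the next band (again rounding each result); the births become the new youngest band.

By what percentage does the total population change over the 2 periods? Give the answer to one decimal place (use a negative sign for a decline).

Period 1:
Births: 630 × 0.505 = 318
15–29: 370 × 0.957 = 354
30–44: 630 × 0.951 = 599
45–59: 1170 × 0.93 = 1088
60–74: 2200 × 0.948 = 2086
End of period: [318, 354, 599, 1088, 2086]
Period 2:
Births: 354 × 0.505 = 179
15–29: 318 × 0.957 = 304
30–44: 354 × 0.951 = 337
45–59: 599 × 0.93 = 557
60–74: 1088 × 0.948 = 1031
End of period: [179, 304, 337, 557, 1031]
Total: 6000 → 2408; change = -3592; percentage change = -59.9%

-59.9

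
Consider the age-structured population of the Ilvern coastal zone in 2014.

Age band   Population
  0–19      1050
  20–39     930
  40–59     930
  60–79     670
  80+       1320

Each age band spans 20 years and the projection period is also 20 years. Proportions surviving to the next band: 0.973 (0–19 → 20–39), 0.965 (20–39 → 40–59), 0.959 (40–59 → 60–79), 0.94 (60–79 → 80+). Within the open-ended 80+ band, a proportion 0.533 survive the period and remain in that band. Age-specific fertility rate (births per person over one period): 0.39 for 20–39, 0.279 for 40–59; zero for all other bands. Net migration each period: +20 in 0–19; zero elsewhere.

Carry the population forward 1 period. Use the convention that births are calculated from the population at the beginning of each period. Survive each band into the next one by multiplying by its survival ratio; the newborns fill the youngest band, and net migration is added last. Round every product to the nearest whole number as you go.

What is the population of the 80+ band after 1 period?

Numbering the bands 1..5 from youngest to oldest:
After projecting period 1:
Births: 930 × 0.39 = 363, 930 × 0.279 = 259 → 622
Band 2: 1050 × 0.973 = 1022
Band 3: 930 × 0.965 = 897
Band 4: 930 × 0.959 = 892
Band 5: 670 × 0.94 + 1320 × 0.533 = 630 + 704 = 1334
Net migration: Band 1 + 20 → 642
Giving 642 / 1022 / 897 / 892 / 1334.

1334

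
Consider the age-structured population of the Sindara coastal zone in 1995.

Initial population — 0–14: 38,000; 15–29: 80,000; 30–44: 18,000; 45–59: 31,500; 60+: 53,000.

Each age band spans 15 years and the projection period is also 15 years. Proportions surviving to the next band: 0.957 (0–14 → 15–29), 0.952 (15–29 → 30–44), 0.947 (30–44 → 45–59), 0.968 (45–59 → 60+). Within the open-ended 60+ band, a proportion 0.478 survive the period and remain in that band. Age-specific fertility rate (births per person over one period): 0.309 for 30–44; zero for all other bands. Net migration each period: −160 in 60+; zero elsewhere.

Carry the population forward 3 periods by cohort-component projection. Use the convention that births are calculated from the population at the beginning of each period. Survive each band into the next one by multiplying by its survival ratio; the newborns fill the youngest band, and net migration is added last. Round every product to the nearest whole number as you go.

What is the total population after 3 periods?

[period 1]
Births: 18000 × 0.309 = 5562
15–29: 38000 × 0.957 = 36366
30–44: 80000 × 0.952 = 76160
45–59: 18000 × 0.947 = 17046
60+: 31500 × 0.968 + 53000 × 0.478 = 30492 + 25334 = 55826
Net migration: 60+ − 160 → 55666
Population now: 0–14=5562, 15–29=36366, 30–44=76160, 45–59=17046, 60+=55666
[period 2]
Births: 76160 × 0.309 = 23533
15–29: 5562 × 0.957 = 5323
30–44: 36366 × 0.952 = 34620
45–59: 76160 × 0.947 = 72124
60+: 17046 × 0.968 + 55666 × 0.478 = 16501 + 26608 = 43109
Net migration: 60+ − 160 → 42949
Population now: 0–14=23533, 15–29=5323, 30–44=34620, 45–59=72124, 60+=42949
[period 3]
Births: 34620 × 0.309 = 10698
15–29: 23533 × 0.957 = 22521
30–44: 5323 × 0.952 = 5067
45–59: 34620 × 0.947 = 32785
60+: 72124 × 0.968 + 42949 × 0.478 = 69816 + 20530 = 90346
Net migration: 60+ − 160 → 90186
Population now: 0–14=10698, 15–29=22521, 30–44=5067, 45–59=32785, 60+=90186
Total after period 3: 10698 + 22521 + 5067 + 32785 + 90186 = 161257

161257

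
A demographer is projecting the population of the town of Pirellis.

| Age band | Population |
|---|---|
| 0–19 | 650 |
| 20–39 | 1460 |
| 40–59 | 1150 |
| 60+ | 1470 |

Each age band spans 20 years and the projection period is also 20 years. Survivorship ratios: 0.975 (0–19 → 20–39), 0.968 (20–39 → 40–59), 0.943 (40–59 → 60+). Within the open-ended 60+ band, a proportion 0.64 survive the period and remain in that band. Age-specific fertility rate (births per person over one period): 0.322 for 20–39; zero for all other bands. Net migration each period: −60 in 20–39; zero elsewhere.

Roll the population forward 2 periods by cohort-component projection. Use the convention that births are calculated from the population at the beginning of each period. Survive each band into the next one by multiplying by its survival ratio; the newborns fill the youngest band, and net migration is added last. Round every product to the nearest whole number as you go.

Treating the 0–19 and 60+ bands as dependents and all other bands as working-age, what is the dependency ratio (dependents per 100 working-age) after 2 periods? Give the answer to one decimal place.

294.9

Numbering the bands 1..4 from youngest to oldest:
[period 1]
Births: 1460 × 0.322 = 470
Band 2: 650 × 0.975 = 634
Band 3: 1460 × 0.968 = 1413
Band 4: 1150 × 0.943 + 1470 × 0.64 = 1084 + 941 = 2025
Net migration: Band 2 − 60 → 574
End of period: [470, 574, 1413, 2025]
[period 2]
Births: 574 × 0.322 = 185
Band 2: 470 × 0.975 = 458
Band 3: 574 × 0.968 = 556
Band 4: 1413 × 0.943 + 2025 × 0.64 = 1332 + 1296 = 2628
Net migration: Band 2 − 60 → 398
End of period: [185, 398, 556, 2628]
Dependents (band 0–19 + band 60+) = 185 + 2628 = 2813; working-age = 954; ratio = 2813/954 × 100 = 294.9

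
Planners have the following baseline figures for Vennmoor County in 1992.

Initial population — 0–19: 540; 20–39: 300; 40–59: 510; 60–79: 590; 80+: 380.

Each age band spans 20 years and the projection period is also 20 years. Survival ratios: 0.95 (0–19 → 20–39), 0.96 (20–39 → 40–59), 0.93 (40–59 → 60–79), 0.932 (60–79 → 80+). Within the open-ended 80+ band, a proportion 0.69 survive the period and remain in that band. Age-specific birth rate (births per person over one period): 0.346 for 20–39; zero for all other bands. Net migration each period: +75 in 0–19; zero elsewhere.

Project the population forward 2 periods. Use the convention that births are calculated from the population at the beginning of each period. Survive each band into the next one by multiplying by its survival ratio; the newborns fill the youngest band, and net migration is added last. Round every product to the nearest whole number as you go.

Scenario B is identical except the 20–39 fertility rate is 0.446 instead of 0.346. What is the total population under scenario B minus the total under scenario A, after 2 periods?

[period 1]
Births: 300 * 0.346 = 104
20–39: 540 * 0.95 = 513
40–59: 300 * 0.96 = 288
60–79: 510 * 0.93 = 474
80+: 590 * 0.932 + 380 * 0.69 = 550 + 262 = 812
Net migration: 0–19 + 75 → 179
End of period: [179, 513, 288, 474, 812]
[period 2]
Births: 513 * 0.346 = 177
20–39: 179 * 0.95 = 170
40–59: 513 * 0.96 = 492
60–79: 288 * 0.93 = 268
80+: 474 * 0.932 + 812 * 0.69 = 442 + 560 = 1002
Net migration: 0–19 + 75 → 252
End of period: [252, 170, 492, 268, 1002]
Scenario A total after 2 periods: 2184
Scenario B projection —
[period 1]
Births: 300 * 0.446 = 134
20–39: 540 * 0.95 = 513
40–59: 300 * 0.96 = 288
60–79: 510 * 0.93 = 474
80+: 590 * 0.932 + 380 * 0.69 = 550 + 262 = 812
Net migration: 0–19 + 75 → 209
End of period: [209, 513, 288, 474, 812]
[period 2]
Births: 513 * 0.446 = 229
20–39: 209 * 0.95 = 199
40–59: 513 * 0.96 = 492
60–79: 288 * 0.93 = 268
80+: 474 * 0.932 + 812 * 0.69 = 442 + 560 = 1002
Net migration: 0–19 + 75 → 304
End of period: [304, 199, 492, 268, 1002]
Scenario B total after 2 periods: 2265
Difference B − A = 2265 − 2184 = 81

81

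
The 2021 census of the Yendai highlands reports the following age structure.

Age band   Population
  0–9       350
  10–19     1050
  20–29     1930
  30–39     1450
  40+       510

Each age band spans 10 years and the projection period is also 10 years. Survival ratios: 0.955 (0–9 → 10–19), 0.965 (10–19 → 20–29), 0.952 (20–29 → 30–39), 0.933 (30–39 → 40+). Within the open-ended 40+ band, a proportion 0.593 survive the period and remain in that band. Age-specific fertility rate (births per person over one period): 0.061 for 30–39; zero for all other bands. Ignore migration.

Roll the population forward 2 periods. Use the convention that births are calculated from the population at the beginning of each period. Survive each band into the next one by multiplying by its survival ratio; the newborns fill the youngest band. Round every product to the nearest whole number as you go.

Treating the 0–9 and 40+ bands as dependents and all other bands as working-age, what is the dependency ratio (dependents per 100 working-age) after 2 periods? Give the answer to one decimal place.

Period 1.
Births: 1450 × 0.061 = 88
10–19: 350 × 0.955 = 334
20–29: 1050 × 0.965 = 1013
30–39: 1930 × 0.952 = 1837
40+: 1450 × 0.933 + 510 × 0.593 = 1353 + 302 = 1655
→ [88, 334, 1013, 1837, 1655]
Period 2.
Births: 1837 × 0.061 = 112
10–19: 88 × 0.955 = 84
20–29: 334 × 0.965 = 322
30–39: 1013 × 0.952 = 964
40+: 1837 × 0.933 + 1655 × 0.593 = 1714 + 981 = 2695
→ [112, 84, 322, 964, 2695]
Dependents (band 0–9 + band 40+) = 112 + 2695 = 2807; working-age = 1370; ratio = 2807/1370 × 100 = 204.9

204.9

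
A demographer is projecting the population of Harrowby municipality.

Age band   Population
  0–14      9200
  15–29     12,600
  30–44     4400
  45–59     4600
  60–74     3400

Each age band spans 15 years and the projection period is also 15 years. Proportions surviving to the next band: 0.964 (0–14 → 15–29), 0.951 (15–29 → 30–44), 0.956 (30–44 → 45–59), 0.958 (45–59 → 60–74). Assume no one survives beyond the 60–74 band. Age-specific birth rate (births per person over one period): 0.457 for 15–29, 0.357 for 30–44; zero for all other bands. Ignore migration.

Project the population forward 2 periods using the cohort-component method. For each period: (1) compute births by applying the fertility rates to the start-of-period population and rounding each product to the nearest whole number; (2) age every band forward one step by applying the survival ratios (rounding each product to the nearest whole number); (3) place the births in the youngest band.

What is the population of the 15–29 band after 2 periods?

Period 1:
Births: 12600 × 0.457 = 5758  |  4400 × 0.357 = 1571 → 7329
15–29: 9200 × 0.964 = 8869
30–44: 12600 × 0.951 = 11983
45–59: 4400 × 0.956 = 4206
60–74: 4600 × 0.958 = 4407
→ [7329, 8869, 11983, 4206, 4407]
Period 2:
Births: 8869 × 0.457 = 4053  |  11983 × 0.357 = 4278 → 8331
15–29: 7329 × 0.964 = 7065
30–44: 8869 × 0.951 = 8434
45–59: 11983 × 0.956 = 11456
60–74: 4206 × 0.958 = 4029
→ [8331, 7065, 8434, 11456, 4029]

7065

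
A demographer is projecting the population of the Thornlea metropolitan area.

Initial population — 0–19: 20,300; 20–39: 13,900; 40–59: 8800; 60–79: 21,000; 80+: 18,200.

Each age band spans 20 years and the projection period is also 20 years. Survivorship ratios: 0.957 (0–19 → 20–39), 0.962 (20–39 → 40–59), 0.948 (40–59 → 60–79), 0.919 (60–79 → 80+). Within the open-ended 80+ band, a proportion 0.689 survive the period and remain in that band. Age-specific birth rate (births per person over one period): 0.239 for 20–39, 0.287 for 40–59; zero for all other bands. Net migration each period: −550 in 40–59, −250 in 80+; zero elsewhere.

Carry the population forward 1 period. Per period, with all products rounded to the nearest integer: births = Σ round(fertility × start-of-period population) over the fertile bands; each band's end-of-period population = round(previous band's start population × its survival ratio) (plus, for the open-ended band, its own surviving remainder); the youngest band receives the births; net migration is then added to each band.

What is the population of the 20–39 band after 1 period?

19427

After projecting period 1:
Births: 13900 × 0.239 = 3322 ; 8800 × 0.287 = 2526 → 5848
20–39: 20300 × 0.957 = 19427
40–59: 13900 × 0.962 = 13372
60–79: 8800 × 0.948 = 8342
80+: 21000 × 0.919 + 18200 × 0.689 = 19299 + 12540 = 31839
Net migration: 40–59 − 550 → 12822; 80+ − 250 → 31589
Giving 5848 / 19427 / 12822 / 8342 / 31589.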